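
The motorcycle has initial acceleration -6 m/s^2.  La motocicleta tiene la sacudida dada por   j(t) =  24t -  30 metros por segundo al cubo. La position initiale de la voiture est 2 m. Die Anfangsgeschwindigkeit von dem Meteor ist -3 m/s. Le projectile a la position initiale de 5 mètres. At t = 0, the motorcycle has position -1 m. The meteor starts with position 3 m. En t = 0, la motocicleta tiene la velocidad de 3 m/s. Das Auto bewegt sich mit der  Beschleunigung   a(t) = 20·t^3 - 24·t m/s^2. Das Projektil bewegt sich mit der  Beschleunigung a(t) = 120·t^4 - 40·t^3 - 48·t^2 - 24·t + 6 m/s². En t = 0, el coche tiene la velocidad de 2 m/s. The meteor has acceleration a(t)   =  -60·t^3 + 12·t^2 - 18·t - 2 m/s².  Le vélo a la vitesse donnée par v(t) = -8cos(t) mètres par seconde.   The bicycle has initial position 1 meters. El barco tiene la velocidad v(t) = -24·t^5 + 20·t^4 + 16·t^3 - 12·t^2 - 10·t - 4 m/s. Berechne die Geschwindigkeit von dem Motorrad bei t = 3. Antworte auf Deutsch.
Wir müssen die Stammfunktion unserer Gleichung für den Ruck j(t) = 24·t - 30 2-mal finden. Durch Integration von dem Ruck und Verwendung der Anfangsbedingung a(0) = -6, erhalten wir a(t) = 12·t^2 - 30·t - 6. Durch Integration von der Beschleunigung und Verwendung der Anfangsbedingung v(0) = 3, erhalten wir v(t) = 4·t^3 - 15·t^2 - 6·t + 3. Wir haben die Geschwindigkeit v(t) = 4·t^3 - 15·t^2 - 6·t + 3. Durch Einsetzen von t = 3: v(3) = -42.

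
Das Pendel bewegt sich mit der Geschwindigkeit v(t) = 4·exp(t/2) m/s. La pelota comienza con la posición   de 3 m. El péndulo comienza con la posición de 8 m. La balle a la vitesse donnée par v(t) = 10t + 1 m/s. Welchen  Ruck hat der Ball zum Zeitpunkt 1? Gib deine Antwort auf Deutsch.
Ausgehend von der Geschwindigkeit v(t) = 10·t + 1, nehmen wir 2 Ableitungen. Durch Ableiten von der Geschwindigkeit erhalten wir die Beschleunigung: a(t) = 10. Mit d/dt von a(t) finden wir j(t) = 0. Aus der Gleichung für den Ruck j(t) = 0, setzen wir t = 1 ein und erhalten j = 0.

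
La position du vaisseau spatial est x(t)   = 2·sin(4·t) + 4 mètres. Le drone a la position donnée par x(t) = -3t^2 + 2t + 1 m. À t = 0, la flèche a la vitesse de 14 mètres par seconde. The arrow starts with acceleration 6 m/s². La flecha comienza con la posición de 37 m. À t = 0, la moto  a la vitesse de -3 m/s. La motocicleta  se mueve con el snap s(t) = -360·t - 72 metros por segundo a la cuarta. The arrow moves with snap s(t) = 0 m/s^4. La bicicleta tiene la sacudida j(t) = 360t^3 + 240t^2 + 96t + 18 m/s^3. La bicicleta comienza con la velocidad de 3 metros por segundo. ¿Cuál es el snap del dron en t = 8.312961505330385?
Partiendo de la posición x(t) = -3·t^2 + 2·t + 1, tomamos 4 derivadas. Derivando la posición, obtenemos la velocidad: v(t) = 2 - 6·t. La derivada de la velocidad da la aceleración: a(t) = -6. La derivada de la aceleración da la sacudida: j(t) = 0. La derivada de la sacudida da el snap: s(t) = 0. Tenemos el snap s(t) = 0. Sustituyendo t = 8.312961505330385: s(8.312961505330385) = 0.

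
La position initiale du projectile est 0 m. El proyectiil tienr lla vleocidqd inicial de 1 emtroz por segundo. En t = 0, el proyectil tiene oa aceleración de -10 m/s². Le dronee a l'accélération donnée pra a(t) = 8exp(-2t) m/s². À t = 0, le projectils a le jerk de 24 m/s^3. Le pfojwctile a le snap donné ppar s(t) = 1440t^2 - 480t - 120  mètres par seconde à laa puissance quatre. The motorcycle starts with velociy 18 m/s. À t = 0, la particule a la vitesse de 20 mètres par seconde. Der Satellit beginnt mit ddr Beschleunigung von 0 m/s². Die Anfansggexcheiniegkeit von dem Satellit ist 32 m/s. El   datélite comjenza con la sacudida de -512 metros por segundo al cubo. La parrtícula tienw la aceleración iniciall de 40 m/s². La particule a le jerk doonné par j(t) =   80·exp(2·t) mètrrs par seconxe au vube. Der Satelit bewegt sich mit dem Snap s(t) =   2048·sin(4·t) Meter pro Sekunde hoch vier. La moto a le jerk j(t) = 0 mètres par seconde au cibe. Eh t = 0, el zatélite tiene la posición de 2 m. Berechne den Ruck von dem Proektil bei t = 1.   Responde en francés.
Nous devons trouver l'intégrale de notre équation du snap s(t) = 1440·t^2 - 480·t - 120 1 fois. En prenant ∫s(t)dt et en appliquant j(0) = 24, nous trouvons j(t) = 480·t^3 - 240·t^2 - 120·t + 24. De l'équation du jerk j(t) = 480·t^3 - 240·t^2 - 120·t + 24, nous substituons t = 1 pour obtenir j = 144.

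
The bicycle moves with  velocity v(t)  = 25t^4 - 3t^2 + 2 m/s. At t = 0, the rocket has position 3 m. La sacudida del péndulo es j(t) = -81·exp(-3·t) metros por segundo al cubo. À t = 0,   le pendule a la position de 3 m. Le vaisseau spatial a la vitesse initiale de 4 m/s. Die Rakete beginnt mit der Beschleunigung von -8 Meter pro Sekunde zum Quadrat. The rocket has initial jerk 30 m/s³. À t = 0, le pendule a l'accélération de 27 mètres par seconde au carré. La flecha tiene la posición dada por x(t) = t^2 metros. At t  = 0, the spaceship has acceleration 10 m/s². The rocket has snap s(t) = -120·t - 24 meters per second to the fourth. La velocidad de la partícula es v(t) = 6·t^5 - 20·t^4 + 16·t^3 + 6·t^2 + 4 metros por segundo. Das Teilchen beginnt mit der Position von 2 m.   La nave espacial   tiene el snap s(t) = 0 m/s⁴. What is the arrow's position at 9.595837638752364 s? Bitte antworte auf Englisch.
Using x(t) = t^2 and substituting t = 9.595837638752364, we find x = 92.0800999892966.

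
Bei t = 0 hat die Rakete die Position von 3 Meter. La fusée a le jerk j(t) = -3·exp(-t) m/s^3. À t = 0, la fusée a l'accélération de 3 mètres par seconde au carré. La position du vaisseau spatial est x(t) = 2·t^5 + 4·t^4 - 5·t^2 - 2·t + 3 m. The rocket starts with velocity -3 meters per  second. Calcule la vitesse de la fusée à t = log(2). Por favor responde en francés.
Pour résoudre ceci, nous devons prendre 2 intégrales de notre équation du jerk j(t) = -3·exp(-t). L'intégrale du jerk est l'accélération. En utilisant a(0) = 3, nous obtenons a(t) = 3·exp(-t). En prenant ∫a(t)dt et en appliquant v(0) = -3, nous trouvons v(t) = -3·exp(-t). Nous avons la vitesse v(t) = -3·exp(-t). En substituant t = log(2): v(log(2)) = -3/2.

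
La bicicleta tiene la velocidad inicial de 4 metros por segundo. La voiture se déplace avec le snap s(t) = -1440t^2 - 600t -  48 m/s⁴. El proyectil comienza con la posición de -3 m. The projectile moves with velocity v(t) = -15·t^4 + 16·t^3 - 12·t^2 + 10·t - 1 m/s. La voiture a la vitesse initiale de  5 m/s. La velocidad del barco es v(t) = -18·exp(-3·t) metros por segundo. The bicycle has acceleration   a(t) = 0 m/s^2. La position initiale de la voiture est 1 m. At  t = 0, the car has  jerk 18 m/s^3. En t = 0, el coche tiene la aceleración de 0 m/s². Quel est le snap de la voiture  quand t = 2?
Nous avons le snap s(t) = -1440·t^2 - 600·t - 48. En substituant t = 2: s(2) = -7008.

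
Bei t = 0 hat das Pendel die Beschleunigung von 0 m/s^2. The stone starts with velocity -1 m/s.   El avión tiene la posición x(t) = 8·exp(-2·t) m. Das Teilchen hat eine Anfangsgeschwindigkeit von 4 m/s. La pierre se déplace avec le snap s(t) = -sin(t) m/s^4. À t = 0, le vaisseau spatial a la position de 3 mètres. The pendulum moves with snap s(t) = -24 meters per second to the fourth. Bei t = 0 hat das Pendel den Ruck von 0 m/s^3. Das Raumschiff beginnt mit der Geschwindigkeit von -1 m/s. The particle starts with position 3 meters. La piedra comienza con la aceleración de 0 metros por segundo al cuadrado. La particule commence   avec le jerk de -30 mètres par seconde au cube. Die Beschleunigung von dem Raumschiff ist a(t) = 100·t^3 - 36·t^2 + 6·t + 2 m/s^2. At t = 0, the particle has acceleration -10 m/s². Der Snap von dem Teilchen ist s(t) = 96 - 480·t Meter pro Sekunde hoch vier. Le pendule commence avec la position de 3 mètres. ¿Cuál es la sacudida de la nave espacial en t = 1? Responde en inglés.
Starting from acceleration a(t) = 100·t^3 - 36·t^2 + 6·t + 2, we take 1 derivative. Taking d/dt of a(t), we find j(t) = 300·t^2 - 72·t + 6. From the given jerk equation j(t) = 300·t^2 - 72·t + 6, we substitute t = 1 to get j = 234.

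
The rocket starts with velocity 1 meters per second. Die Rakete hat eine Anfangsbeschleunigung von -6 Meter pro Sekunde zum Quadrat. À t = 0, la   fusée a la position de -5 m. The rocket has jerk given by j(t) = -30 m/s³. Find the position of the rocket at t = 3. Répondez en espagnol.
Partiendo de la sacudida j(t) = -30, tomamos 3 integrales. La antiderivada de la sacudida es la aceleración. Usando a(0) = -6, obtenemos a(t) = -30·t - 6. Integrando la aceleración y usando la condición inicial v(0) = 1, obtenemos v(t) = -15·t^2 - 6·t + 1. La antiderivada de la velocidad, con x(0) = -5, da la posición: x(t) = -5·t^3 - 3·t^2 + t - 5. De la ecuación de la posición x(t) = -5·t^3 - 3·t^2 + t - 5, sustituimos t = 3 para obtener x = -164.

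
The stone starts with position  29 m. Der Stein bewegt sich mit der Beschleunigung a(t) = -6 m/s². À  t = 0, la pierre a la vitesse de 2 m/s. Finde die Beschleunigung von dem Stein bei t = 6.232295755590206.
Aus der Gleichung für die Beschleunigung a(t) = -6, setzen wir t = 6.232295755590206 ein und erhalten a = -6.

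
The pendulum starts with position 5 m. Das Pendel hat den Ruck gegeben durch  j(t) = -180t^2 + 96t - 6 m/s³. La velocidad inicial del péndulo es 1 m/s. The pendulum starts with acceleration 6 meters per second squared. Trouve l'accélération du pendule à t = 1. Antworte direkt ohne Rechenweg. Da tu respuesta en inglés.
The answer is -12.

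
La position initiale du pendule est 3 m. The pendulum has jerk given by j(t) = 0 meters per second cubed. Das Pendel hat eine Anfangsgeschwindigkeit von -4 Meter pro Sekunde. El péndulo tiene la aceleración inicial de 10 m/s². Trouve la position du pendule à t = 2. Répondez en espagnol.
Para resolver esto, necesitamos tomar 3 integrales de nuestra ecuación de la sacudida j(t) = 0. La integral de la sacudida, con a(0) = 10, da la aceleración: a(t) = 10. La antiderivada de la aceleración, con v(0) = -4, da la velocidad: v(t) = 10·t - 4. La integral de la velocidad es la posición. Usando x(0) = 3, obtenemos x(t) = 5·t^2 - 4·t + 3. Tenemos la posición x(t) = 5·t^2 - 4·t + 3. Sustituyendo t = 2: x(2) = 15.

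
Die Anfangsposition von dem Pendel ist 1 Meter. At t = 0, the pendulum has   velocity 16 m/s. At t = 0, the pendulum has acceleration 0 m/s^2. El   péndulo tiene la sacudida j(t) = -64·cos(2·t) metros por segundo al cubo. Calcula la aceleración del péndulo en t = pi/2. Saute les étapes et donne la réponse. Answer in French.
L'accélération à t = pi/2 est a = 0.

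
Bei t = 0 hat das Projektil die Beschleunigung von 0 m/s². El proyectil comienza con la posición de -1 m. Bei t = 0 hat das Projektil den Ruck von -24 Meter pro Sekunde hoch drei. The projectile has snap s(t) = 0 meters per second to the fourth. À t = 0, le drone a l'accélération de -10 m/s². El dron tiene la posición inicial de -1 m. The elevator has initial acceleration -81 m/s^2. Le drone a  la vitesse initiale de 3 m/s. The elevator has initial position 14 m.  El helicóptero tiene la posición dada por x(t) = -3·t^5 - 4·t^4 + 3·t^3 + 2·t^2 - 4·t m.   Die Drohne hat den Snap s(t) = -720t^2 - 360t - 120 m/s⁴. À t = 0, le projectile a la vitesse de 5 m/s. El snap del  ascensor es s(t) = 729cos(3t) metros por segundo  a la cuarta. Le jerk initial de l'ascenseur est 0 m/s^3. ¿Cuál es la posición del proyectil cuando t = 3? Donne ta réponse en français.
En partant du snap s(t) = 0, nous prenons 4 primitives. En intégrant le snap et en utilisant la condition initiale j(0) = -24, nous obtenons j(t) = -24. En prenant ∫j(t)dt et en appliquant a(0) = 0, nous trouvons a(t) = -24·t. En intégrant l'accélération et en utilisant la condition initiale v(0) = 5, nous obtenons v(t) = 5 - 12·t^2. L'intégrale de la vitesse est la position. En utilisant x(0) = -1, nous obtenons x(t) = -4·t^3 + 5·t - 1. De l'équation de la position x(t) = -4·t^3 + 5·t - 1, nous substituons t = 3 pour obtenir x = -94.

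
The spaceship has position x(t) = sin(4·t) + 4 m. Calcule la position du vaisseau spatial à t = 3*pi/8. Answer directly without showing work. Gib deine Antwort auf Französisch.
La réponse est 3.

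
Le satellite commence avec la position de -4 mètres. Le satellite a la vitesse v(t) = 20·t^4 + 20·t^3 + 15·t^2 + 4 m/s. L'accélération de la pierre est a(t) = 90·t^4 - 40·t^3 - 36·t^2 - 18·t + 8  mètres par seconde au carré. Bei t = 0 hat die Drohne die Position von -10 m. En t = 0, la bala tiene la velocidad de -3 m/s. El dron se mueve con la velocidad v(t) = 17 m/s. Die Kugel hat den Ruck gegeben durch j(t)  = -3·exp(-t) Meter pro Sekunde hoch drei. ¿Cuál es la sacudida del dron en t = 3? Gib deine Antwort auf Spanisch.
Para resolver esto, necesitamos tomar 2 derivadas de nuestra ecuación de la velocidad v(t) = 17. Tomando d/dt de v(t), encontramos a(t) = 0. La derivada de la aceleración da la sacudida: j(t) = 0. De la ecuación de la sacudida j(t) = 0, sustituimos t = 3 para obtener j = 0.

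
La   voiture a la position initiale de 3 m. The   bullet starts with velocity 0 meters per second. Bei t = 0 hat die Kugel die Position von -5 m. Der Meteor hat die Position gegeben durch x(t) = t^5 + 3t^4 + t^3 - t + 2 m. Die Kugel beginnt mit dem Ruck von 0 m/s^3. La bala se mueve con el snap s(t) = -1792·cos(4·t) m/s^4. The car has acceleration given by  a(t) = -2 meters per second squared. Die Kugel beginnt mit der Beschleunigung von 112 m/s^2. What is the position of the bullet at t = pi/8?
To find the answer, we compute 4 integrals of s(t) = -1792·cos(4·t). Finding the integral of s(t) and using j(0) = 0: j(t) = -448·sin(4·t). The antiderivative of jerk, with a(0) = 112, gives acceleration: a(t) = 112·cos(4·t). Taking ∫a(t)dt and applying v(0) = 0, we find v(t) = 28·sin(4·t). Taking ∫v(t)dt and applying x(0) = -5, we find x(t) = 2 - 7·cos(4·t). From the given position equation x(t) = 2 - 7·cos(4·t), we substitute t = pi/8 to get x = 2.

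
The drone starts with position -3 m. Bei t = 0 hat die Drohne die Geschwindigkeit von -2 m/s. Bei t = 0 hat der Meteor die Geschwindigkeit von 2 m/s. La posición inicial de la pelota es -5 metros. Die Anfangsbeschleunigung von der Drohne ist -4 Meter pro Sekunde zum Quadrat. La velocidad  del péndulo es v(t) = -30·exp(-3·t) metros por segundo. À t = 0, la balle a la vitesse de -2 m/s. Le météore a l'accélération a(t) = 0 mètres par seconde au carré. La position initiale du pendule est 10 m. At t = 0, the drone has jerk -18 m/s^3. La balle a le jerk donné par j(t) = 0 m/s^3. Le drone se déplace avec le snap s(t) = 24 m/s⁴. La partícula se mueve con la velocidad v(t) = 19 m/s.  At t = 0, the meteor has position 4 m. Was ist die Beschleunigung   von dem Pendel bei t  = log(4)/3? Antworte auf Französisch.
Pour résoudre ceci, nous devons prendre 1 dérivée de notre équation de la vitesse v(t) = -30·exp(-3·t). La dérivée de la vitesse donne l'accélération: a(t) = 90·exp(-3·t). Nous avons l'accélération a(t) = 90·exp(-3·t). En substituant t = log(4)/3: a(log(4)/3) = 45/2.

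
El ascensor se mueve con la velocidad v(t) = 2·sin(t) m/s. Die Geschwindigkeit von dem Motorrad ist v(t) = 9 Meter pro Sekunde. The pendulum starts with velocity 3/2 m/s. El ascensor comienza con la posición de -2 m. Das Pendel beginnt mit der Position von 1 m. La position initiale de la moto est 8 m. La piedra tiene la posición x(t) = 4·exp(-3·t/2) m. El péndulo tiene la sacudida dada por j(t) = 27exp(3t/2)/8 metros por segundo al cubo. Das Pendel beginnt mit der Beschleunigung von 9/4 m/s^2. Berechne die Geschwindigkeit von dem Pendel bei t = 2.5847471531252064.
Um dies zu lösen, müssen wir 2 Stammfunktionen unserer Gleichung für den Ruck j(t) = 27·exp(3·t/2)/8 finden. Das Integral von dem Ruck, mit a(0) = 9/4, ergibt die Beschleunigung: a(t) = 9·exp(3·t/2)/4. Die Stammfunktion von der Beschleunigung ist die Geschwindigkeit. Mit v(0) = 3/2 erhalten wir v(t) = 3·exp(3·t/2)/2. Aus der Gleichung für die Geschwindigkeit v(t) = 3·exp(3·t/2)/2, setzen wir t = 2.5847471531252064 ein und erhalten v = 72.4274837957196.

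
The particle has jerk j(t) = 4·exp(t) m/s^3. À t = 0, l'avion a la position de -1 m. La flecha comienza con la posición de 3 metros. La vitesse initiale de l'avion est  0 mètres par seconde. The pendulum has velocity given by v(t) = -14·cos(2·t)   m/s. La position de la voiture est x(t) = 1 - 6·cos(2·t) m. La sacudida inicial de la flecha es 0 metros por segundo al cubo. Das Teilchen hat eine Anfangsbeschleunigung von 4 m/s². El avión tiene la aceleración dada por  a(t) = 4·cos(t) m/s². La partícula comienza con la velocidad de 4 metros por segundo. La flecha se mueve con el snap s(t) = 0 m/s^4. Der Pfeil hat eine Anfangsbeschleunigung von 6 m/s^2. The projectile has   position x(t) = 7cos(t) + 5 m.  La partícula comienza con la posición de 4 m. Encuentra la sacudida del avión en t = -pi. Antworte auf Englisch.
Starting from acceleration a(t) = 4·cos(t), we take 1 derivative. Differentiating acceleration, we get jerk: j(t) = -4·sin(t). From the given jerk equation j(t) = -4·sin(t), we substitute t = -pi to get j = 0.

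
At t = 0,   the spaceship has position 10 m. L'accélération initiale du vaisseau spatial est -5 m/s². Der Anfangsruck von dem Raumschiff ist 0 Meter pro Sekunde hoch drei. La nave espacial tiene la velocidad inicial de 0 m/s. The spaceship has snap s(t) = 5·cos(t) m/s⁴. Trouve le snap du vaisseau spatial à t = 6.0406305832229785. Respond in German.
Aus der Gleichung für den Snap s(t) = 5·cos(t), setzen wir t = 6.0406305832229785 ein und erhalten s = 4.85363770572891.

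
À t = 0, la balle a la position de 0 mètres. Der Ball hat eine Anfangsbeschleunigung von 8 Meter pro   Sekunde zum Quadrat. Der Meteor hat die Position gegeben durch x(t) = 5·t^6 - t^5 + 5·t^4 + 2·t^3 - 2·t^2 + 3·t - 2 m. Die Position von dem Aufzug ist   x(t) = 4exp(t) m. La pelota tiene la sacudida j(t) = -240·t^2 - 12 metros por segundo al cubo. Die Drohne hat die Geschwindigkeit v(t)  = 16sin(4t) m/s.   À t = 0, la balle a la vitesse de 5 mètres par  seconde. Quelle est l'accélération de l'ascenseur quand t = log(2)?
Pour résoudre ceci, nous devons prendre 2 dérivées de notre équation de la position x(t) = 4·exp(t). La dérivée de la position donne la vitesse: v(t) = 4·exp(t). En prenant d/dt de v(t), nous trouvons a(t) = 4·exp(t). Nous avons l'accélération a(t) = 4·exp(t). En substituant t = log(2): a(log(2)) = 8.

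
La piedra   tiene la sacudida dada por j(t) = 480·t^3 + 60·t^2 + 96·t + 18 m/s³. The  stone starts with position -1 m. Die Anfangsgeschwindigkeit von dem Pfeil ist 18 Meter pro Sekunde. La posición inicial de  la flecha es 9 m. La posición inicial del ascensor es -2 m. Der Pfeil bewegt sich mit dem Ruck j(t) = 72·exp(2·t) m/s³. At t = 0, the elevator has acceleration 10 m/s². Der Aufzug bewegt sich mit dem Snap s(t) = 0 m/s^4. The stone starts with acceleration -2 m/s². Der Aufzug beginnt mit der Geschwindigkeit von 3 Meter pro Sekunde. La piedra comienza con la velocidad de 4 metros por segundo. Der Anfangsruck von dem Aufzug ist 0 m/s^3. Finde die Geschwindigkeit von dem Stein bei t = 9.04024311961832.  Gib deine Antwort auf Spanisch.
Partiendo de la sacudida j(t) = 480·t^3 + 60·t^2 + 96·t + 18, tomamos 2 antiderivadas. La integral de la sacudida es la aceleración. Usando a(0) = -2, obtenemos a(t) = 120·t^4 + 20·t^3 + 48·t^2 + 18·t - 2. Tomando ∫a(t)dt y aplicando v(0) = 4, encontramos v(t) = 24·t^5 + 5·t^4 + 16·t^3 + 9·t^2 - 2·t + 4. Tenemos la velocidad v(t) = 24·t^5 + 5·t^4 + 16·t^3 + 9·t^2 - 2·t + 4. Sustituyendo t = 9.04024311961832: v(9.04024311961832) = 1495083.14322416.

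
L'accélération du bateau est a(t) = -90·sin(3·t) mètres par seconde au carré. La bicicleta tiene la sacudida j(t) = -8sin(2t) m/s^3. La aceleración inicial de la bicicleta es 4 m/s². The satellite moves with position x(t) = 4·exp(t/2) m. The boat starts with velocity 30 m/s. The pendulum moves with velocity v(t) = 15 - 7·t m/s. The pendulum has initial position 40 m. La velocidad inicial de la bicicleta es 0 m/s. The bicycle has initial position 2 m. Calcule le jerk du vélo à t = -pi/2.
Nous avons le jerk j(t) = -8·sin(2·t). En substituant t = -pi/2: j(-pi/2) = 0.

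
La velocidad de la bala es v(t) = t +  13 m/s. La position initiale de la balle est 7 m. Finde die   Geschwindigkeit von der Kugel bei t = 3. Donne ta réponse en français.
En utilisant v(t) = t + 13 et en substituant t = 3, nous trouvons v = 16.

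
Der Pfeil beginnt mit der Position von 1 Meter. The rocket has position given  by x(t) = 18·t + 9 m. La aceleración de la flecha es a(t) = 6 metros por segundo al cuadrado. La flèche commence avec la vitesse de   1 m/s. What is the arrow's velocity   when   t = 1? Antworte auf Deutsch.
Um dies zu lösen, müssen wir 1 Integral unserer Gleichung für die Beschleunigung a(t) = 6 finden. Das Integral von der Beschleunigung, mit v(0) = 1, ergibt die Geschwindigkeit: v(t) = 6·t + 1. Wir haben die Geschwindigkeit v(t) = 6·t + 1. Durch Einsetzen von t = 1: v(1) = 7.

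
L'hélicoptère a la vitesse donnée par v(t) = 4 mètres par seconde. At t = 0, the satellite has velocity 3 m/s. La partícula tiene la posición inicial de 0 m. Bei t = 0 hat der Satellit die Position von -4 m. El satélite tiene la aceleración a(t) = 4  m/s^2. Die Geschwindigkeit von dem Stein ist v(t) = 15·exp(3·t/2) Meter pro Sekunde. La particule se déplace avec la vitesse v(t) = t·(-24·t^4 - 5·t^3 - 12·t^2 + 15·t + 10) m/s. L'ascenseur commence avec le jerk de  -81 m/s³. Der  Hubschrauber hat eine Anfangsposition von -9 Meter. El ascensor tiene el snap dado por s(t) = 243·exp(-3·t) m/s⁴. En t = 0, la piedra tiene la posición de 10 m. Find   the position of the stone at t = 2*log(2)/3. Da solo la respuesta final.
At t = 2*log(2)/3, x = 20.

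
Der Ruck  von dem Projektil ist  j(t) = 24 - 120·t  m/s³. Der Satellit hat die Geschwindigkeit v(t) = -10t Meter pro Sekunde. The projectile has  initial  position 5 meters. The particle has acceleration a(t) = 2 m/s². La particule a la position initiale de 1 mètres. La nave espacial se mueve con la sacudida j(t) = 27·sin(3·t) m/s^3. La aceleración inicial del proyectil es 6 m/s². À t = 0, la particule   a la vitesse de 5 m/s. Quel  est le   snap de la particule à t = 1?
Pour résoudre ceci, nous devons prendre 2 dérivées de notre équation de l'accélération a(t) = 2. La dérivée de l'accélération donne le jerk: j(t) = 0. La dérivée du jerk donne le snap: s(t) = 0. De l'équation du snap s(t) = 0, nous substituons t = 1 pour obtenir s = 0.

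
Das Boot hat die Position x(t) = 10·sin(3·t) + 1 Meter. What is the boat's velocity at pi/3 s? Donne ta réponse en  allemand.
Um dies zu lösen, müssen wir 1 Ableitung unserer Gleichung für die Position x(t) = 10·sin(3·t) + 1 nehmen. Die Ableitung von der Position ergibt die Geschwindigkeit: v(t) = 30·cos(3·t). Mit v(t) = 30·cos(3·t) und Einsetzen von t = pi/3, finden wir v = -30.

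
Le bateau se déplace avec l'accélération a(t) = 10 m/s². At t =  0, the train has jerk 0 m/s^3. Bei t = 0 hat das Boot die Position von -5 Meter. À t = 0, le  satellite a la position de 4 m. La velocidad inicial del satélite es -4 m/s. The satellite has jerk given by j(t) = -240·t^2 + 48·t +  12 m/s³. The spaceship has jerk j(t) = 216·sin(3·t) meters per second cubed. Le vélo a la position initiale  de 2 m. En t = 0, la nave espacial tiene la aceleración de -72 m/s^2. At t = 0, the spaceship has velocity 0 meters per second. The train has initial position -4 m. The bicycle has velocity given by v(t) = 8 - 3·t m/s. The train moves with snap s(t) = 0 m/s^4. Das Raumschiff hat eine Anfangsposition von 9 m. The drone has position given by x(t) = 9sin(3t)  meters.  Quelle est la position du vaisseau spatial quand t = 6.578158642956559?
Nous devons trouver l'intégrale de notre équation du jerk j(t) = 216·sin(3·t) 3 fois. La primitive du jerk, avec a(0) = -72, donne l'accélération: a(t) = -72·cos(3·t). La primitive de l'accélération, avec v(0) = 0, donne la vitesse: v(t) = -24·sin(3·t). En prenant ∫v(t)dt et en appliquant x(0) = 9, nous trouvons x(t) = 8·cos(3·t) + 1. En utilisant x(t) = 8·cos(3·t) + 1 et en substituant t = 6.578158642956559, nous trouvons x = 6.06681125590126.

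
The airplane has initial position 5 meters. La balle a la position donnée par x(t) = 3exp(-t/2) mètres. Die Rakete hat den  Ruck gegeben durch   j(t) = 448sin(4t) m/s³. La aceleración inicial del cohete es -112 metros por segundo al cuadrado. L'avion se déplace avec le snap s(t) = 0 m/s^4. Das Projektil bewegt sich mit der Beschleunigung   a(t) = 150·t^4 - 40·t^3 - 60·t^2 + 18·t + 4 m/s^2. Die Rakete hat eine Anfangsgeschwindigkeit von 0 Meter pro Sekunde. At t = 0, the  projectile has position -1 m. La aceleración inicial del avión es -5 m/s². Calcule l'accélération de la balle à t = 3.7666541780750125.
En partant de la position x(t) = 3·exp(-t/2), nous prenons 2 dérivées. En dérivant la position, nous obtenons la vitesse: v(t) = -3·exp(-t/2)/2. En prenant d/dt de v(t), nous trouvons a(t) = 3·exp(-t/2)/4. Nous avons l'accélération a(t) = 3·exp(-t/2)/4. En substituant t = 3.7666541780750125: a(3.7666541780750125) = 0.114062451376996.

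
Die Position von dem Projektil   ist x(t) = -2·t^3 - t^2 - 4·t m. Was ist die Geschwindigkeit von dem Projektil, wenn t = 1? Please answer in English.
We must differentiate our position equation x(t) = -2·t^3 - t^2 - 4·t 1 time. Taking d/dt of x(t), we find v(t) = -6·t^2 - 2·t - 4. We have velocity v(t) = -6·t^2 - 2·t - 4. Substituting t = 1: v(1) = -12.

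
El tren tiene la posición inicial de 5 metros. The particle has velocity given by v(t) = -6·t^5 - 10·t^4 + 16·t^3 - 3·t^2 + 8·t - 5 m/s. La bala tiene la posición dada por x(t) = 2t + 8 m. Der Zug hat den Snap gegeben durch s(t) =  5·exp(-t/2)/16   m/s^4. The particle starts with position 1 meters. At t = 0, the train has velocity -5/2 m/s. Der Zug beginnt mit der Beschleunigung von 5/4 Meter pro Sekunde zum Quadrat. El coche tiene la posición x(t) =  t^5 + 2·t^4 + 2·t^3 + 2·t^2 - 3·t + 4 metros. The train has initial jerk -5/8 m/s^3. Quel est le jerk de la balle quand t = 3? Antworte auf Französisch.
En partant de la position x(t) = 2·t + 8, nous prenons 3 dérivées. La dérivée de la position donne la vitesse: v(t) = 2. En dérivant la vitesse, nous obtenons l'accélération: a(t) = 0. En dérivant l'accélération, nous obtenons le jerk: j(t) = 0. Nous avons le jerk j(t) = 0. En substituant t = 3: j(3) = 0.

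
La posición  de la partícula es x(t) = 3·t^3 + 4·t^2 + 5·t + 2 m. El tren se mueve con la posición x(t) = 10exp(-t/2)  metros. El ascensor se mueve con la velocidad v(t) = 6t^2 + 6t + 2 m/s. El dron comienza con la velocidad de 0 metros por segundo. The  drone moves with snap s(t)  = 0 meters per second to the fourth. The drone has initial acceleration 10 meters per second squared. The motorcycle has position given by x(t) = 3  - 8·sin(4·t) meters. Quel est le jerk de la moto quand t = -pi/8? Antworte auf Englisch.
To solve this, we need to take 3 derivatives of our position equation x(t) = 3 - 8·sin(4·t). The derivative of position gives velocity: v(t) = -32·cos(4·t). The derivative of velocity gives acceleration: a(t) = 128·sin(4·t). Differentiating acceleration, we get jerk: j(t) = 512·cos(4·t). From the given jerk equation j(t) = 512·cos(4·t), we substitute t = -pi/8 to get j = 0.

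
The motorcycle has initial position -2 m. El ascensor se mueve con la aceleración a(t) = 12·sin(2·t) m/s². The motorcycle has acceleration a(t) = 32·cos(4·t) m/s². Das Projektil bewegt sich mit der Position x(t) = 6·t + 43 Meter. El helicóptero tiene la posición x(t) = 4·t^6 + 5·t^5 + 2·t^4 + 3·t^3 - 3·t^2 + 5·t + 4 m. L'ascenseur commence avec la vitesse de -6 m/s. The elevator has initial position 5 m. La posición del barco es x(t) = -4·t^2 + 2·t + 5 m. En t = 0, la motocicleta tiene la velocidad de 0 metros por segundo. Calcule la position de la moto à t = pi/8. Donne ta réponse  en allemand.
Wir müssen unsere Gleichung für die Beschleunigung a(t) = 32·cos(4·t) 2-mal integrieren. Das Integral von der Beschleunigung, mit v(0) = 0, ergibt die Geschwindigkeit: v(t) = 8·sin(4·t). Durch Integration von der Geschwindigkeit und Verwendung der Anfangsbedingung x(0) = -2, erhalten wir x(t) = -2·cos(4·t). Aus der Gleichung für die Position x(t) = -2·cos(4·t), setzen wir t = pi/8 ein und erhalten x = 0.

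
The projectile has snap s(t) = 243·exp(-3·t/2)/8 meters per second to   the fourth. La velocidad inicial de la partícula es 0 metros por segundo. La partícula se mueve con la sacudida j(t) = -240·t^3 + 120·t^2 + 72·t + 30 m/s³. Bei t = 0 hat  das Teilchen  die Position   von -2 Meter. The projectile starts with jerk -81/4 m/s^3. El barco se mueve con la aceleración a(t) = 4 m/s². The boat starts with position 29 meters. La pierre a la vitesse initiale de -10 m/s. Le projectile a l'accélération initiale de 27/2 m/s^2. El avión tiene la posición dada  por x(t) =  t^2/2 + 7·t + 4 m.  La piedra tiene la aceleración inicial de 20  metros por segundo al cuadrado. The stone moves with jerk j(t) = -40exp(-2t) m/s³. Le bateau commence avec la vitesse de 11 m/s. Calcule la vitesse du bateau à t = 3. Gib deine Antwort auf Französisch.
Nous devons intégrer notre équation de l'accélération a(t) = 4 1 fois. En prenant ∫a(t)dt et en appliquant v(0) = 11, nous trouvons v(t) = 4·t + 11. De l'équation de la vitesse v(t) = 4·t + 11, nous substituons t = 3 pour obtenir v = 23.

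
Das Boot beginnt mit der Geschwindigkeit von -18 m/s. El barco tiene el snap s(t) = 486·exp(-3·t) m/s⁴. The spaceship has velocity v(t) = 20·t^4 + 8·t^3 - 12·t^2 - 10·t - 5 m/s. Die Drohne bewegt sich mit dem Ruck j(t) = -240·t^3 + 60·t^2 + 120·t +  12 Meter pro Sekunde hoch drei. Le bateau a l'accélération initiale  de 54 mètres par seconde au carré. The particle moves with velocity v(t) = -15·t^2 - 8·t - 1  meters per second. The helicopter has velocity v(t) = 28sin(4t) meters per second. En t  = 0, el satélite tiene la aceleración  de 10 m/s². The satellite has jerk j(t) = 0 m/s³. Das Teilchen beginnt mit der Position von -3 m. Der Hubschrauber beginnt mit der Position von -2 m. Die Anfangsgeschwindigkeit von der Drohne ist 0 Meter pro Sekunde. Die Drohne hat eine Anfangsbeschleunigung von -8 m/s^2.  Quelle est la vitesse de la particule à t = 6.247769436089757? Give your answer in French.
En utilisant v(t) = -15·t^2 - 8·t - 1 et en substituant t = 6.247769436089757, nous trouvons v = -636.501499386778.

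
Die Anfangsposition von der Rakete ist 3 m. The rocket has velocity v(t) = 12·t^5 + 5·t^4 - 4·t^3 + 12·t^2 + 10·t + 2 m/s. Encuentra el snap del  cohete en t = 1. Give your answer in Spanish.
Debemos derivar nuestra ecuación de la velocidad v(t) = 12·t^5 + 5·t^4 - 4·t^3 + 12·t^2 + 10·t + 2 3 veces. Tomando d/dt de v(t), encontramos a(t) = 60·t^4 + 20·t^3 - 12·t^2 + 24·t + 10. Tomando d/dt de a(t), encontramos j(t) = 240·t^3 + 60·t^2 - 24·t + 24. Tomando d/dt de j(t), encontramos s(t) = 720·t^2 + 120·t - 24. Usando s(t) = 720·t^2 + 120·t - 24 y sustituyendo t = 1, encontramos s = 816.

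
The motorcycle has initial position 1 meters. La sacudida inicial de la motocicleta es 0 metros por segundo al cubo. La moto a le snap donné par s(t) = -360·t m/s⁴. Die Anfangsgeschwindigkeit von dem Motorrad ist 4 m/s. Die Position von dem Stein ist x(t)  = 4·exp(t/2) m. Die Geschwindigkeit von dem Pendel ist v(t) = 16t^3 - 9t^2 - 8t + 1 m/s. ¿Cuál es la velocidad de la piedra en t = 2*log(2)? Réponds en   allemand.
Wir müssen unsere Gleichung für die Position x(t) = 4·exp(t/2) 1-mal ableiten. Die Ableitung von der Position ergibt die Geschwindigkeit: v(t) = 2·exp(t/2). Wir haben die Geschwindigkeit v(t) = 2·exp(t/2). Durch Einsetzen von t = 2*log(2): v(2*log(2)) = 4.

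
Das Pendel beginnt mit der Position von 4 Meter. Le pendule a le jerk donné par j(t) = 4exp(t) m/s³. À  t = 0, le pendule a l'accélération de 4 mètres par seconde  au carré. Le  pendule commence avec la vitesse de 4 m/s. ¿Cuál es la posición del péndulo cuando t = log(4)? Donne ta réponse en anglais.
Starting from jerk j(t) = 4·exp(t), we take 3 antiderivatives. The antiderivative of jerk is acceleration. Using a(0) = 4, we get a(t) = 4·exp(t). Finding the integral of a(t) and using v(0) = 4: v(t) = 4·exp(t). Taking ∫v(t)dt and applying x(0) = 4, we find x(t) = 4·exp(t). We have position x(t) = 4·exp(t). Substituting t = log(4): x(log(4)) = 16.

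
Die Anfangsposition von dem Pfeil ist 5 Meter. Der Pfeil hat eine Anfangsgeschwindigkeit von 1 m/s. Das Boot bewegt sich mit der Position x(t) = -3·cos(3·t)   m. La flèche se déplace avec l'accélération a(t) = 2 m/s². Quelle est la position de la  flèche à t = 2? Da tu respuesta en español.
Debemos encontrar la antiderivada de nuestra ecuación de la aceleración a(t) = 2 2 veces. La antiderivada de la aceleración, con v(0) = 1, da la velocidad: v(t) = 2·t + 1. La antiderivada de la velocidad es la posición. Usando x(0) = 5, obtenemos x(t) = t^2 + t + 5. De la ecuación de la posición x(t) = t^2 + t + 5, sustituimos t = 2 para obtener x = 11.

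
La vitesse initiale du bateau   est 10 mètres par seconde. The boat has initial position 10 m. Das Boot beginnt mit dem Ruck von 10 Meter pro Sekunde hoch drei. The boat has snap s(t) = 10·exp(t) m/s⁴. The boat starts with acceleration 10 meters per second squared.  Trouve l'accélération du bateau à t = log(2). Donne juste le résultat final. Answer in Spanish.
La aceleración en t = log(2) es a = 20.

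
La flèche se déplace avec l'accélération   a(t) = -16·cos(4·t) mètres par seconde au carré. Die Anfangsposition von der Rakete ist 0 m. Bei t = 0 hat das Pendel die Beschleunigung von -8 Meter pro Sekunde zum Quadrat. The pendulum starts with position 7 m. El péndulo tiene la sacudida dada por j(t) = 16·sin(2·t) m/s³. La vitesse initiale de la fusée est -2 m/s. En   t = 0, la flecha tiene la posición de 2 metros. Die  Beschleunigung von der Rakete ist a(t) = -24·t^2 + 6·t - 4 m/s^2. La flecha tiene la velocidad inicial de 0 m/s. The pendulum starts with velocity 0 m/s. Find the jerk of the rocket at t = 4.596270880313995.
We must differentiate our acceleration equation a(t) = -24·t^2 + 6·t - 4 1 time. Taking d/dt of a(t), we find j(t) = 6 - 48·t. From the given jerk equation j(t) = 6 - 48·t, we substitute t = 4.596270880313995 to get j = -214.621002255072.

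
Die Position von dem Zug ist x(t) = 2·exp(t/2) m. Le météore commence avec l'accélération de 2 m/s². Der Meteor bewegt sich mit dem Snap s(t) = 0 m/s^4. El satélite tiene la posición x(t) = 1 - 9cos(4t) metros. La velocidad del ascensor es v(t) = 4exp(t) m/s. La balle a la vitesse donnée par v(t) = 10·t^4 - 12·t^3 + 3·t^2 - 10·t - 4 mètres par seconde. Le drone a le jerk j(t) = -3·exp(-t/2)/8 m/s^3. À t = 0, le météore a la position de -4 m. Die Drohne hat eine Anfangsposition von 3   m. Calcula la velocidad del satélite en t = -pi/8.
Debemos derivar nuestra ecuación de la posición x(t) = 1 - 9·cos(4·t) 1 vez. Tomando d/dt de x(t), encontramos v(t) = 36·sin(4·t). Tenemos la velocidad v(t) = 36·sin(4·t). Sustituyendo t = -pi/8: v(-pi/8) = -36.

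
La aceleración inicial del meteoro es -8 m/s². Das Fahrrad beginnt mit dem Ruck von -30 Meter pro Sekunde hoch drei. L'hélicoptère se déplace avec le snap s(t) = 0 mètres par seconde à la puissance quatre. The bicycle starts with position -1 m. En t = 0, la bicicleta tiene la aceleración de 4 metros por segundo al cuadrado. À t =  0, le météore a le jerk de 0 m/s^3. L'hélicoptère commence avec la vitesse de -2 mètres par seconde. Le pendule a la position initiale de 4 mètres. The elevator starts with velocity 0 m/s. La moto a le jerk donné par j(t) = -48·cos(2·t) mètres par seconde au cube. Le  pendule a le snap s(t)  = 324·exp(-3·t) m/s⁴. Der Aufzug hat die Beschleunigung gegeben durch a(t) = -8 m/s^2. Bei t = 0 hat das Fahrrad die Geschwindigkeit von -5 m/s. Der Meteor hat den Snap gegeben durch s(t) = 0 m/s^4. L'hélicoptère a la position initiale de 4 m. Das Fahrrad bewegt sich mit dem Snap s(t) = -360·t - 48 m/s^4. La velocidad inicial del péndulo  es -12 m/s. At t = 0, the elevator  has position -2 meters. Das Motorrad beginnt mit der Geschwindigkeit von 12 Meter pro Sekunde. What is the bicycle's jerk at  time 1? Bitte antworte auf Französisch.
Nous devons intégrer notre équation du snap s(t) = -360·t - 48 1 fois. L'intégrale du snap, avec j(0) = -30, donne le jerk: j(t) = -180·t^2 - 48·t - 30. De l'équation du jerk j(t) = -180·t^2 - 48·t - 30, nous substituons t = 1 pour obtenir j = -258.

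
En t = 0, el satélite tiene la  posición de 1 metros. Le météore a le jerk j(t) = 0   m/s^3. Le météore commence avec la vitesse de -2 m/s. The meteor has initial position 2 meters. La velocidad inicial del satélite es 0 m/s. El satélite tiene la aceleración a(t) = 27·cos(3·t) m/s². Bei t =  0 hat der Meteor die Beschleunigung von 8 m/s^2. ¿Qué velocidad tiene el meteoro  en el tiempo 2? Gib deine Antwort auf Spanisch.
Necesitamos integrar nuestra ecuación de la sacudida j(t) = 0 2 veces. La antiderivada de la sacudida es la aceleración. Usando a(0) = 8, obtenemos a(t) = 8. Integrando la aceleración y usando la condición inicial v(0) = -2, obtenemos v(t) = 8·t - 2. Tenemos la velocidad v(t) = 8·t - 2. Sustituyendo t = 2: v(2) = 14.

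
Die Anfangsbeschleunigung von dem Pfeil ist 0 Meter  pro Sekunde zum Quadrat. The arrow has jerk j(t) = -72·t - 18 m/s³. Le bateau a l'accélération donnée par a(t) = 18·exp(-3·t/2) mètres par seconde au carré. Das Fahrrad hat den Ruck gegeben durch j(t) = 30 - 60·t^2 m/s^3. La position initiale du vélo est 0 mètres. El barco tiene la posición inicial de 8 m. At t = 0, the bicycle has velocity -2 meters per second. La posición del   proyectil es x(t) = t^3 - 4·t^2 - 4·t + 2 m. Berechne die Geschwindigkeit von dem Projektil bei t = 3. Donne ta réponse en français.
Nous devons dériver notre équation de la position x(t) = t^3 - 4·t^2 - 4·t + 2 1 fois. En prenant d/dt de x(t), nous trouvons v(t) = 3·t^2 - 8·t - 4. En utilisant v(t) = 3·t^2 - 8·t - 4 et en substituant t = 3, nous trouvons v = -1.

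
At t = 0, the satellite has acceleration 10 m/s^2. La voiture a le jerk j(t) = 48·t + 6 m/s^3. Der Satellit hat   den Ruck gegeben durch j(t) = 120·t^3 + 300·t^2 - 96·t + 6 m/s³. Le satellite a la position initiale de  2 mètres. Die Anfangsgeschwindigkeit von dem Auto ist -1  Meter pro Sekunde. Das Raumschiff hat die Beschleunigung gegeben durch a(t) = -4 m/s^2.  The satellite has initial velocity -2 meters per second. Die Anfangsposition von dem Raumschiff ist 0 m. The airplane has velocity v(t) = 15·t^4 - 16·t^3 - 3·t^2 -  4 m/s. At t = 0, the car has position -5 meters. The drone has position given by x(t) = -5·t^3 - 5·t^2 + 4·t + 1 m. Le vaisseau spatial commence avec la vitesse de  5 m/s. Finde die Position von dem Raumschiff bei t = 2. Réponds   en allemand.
Wir müssen unsere Gleichung für die Beschleunigung a(t) = -4 2-mal integrieren. Mit ∫a(t)dt und Anwendung von v(0) = 5, finden wir v(t) = 5 - 4·t. Die Stammfunktion von der Geschwindigkeit, mit x(0) = 0, ergibt die Position: x(t) = -2·t^2 + 5·t. Wir haben die Position x(t) = -2·t^2 + 5·t. Durch Einsetzen von t = 2: x(2) = 2.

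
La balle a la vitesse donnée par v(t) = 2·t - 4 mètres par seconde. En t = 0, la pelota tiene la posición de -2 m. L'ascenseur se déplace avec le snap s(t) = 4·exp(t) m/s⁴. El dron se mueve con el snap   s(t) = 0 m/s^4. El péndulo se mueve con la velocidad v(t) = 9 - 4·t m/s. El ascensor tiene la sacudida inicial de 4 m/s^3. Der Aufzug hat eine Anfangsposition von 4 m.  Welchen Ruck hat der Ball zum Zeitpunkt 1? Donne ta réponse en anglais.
To solve this, we need to take 2 derivatives of our velocity equation v(t) = 2·t - 4. Differentiating velocity, we get acceleration: a(t) = 2. The derivative of acceleration gives jerk: j(t) = 0. From the given jerk equation j(t) = 0, we substitute t = 1 to get j = 0.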